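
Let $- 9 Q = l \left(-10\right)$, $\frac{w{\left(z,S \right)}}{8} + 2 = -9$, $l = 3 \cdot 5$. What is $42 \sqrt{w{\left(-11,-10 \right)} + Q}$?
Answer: $14 i \sqrt{642} \approx 354.73 i$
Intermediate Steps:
$l = 15$
$w{\left(z,S \right)} = -88$ ($w{\left(z,S \right)} = -16 + 8 \left(-9\right) = -16 - 72 = -88$)
$Q = \frac{50}{3}$ ($Q = - \frac{15 \left(-10\right)}{9} = \left(- \frac{1}{9}\right) \left(-150\right) = \frac{50}{3} \approx 16.667$)
$42 \sqrt{w{\left(-11,-10 \right)} + Q} = 42 \sqrt{-88 + \frac{50}{3}} = 42 \sqrt{- \frac{214}{3}} = 42 \frac{i \sqrt{642}}{3} = 14 i \sqrt{642}$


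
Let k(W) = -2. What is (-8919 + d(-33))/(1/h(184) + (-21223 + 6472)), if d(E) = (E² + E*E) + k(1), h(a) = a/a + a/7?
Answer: 1287913/2817434 ≈ 0.45712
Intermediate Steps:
h(a) = 1 + a/7 (h(a) = 1 + a*(⅐) = 1 + a/7)
d(E) = -2 + 2*E² (d(E) = (E² + E*E) - 2 = (E² + E²) - 2 = 2*E² - 2 = -2 + 2*E²)
(-8919 + d(-33))/(1/h(184) + (-21223 + 6472)) = (-8919 + (-2 + 2*(-33)²))/(1/(1 + (⅐)*184) + (-21223 + 6472)) = (-8919 + (-2 + 2*1089))/(1/(1 + 184/7) - 14751) = (-8919 + (-2 + 2178))/(1/(191/7) - 14751) = (-8919 + 2176)/(7/191 - 14751) = -6743/(-2817434/191) = -6743*(-191/2817434) = 1287913/2817434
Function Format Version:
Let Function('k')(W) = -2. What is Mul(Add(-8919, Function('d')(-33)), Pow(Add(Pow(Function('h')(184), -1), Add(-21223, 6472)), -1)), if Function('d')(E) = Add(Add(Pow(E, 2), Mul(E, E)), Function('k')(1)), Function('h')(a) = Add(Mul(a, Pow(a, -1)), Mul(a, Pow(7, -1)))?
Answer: Rational(1287913, 2817434) ≈ 0.45712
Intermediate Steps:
Function('h')(a) = Add(1, Mul(Rational(1, 7), a)) (Function('h')(a) = Add(1, Mul(a, Rational(1, 7))) = Add(1, Mul(Rational(1, 7), a)))
Function('d')(E) = Add(-2, Mul(2, Pow(E, 2))) (Function('d')(E) = Add(Add(Pow(E, 2), Mul(E, E)), -2) = Add(Add(Pow(E, 2), Pow(E, 2)), -2) = Add(Mul(2, Pow(E, 2)), -2) = Add(-2, Mul(2, Pow(E, 2))))
Mul(Add(-8919, Function('d')(-33)), Pow(Add(Pow(Function('h')(184), -1), Add(-21223, 6472)), -1)) = Mul(Add(-8919, Add(-2, Mul(2, Pow(-33, 2)))), Pow(Add(Pow(Add(1, Mul(Rational(1, 7), 184)), -1), Add(-21223, 6472)), -1)) = Mul(Add(-8919, Add(-2, Mul(2, 1089))), Pow(Add(Pow(Add(1, Rational(184, 7)), -1), -14751), -1)) = Mul(Add(-8919, Add(-2, 2178)), Pow(Add(Pow(Rational(191, 7), -1), -14751), -1)) = Mul(Add(-8919, 2176), Pow(Add(Rational(7, 191), -14751), -1)) = Mul(-6743, Pow(Rational(-2817434, 191), -1)) = Mul(-6743, Rational(-191, 2817434)) = Rational(1287913, 2817434)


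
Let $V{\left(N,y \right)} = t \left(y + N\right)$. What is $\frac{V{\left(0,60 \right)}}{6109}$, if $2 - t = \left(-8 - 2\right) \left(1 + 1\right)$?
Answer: $\frac{1320}{6109} \approx 0.21607$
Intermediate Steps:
$t = 22$ ($t = 2 - \left(-8 - 2\right) \left(1 + 1\right) = 2 - \left(-10\right) 2 = 2 - -20 = 2 + 20 = 22$)
$V{\left(N,y \right)} = 22 N + 22 y$ ($V{\left(N,y \right)} = 22 \left(y + N\right) = 22 \left(N + y\right) = 22 N + 22 y$)
$\frac{V{\left(0,60 \right)}}{6109} = \frac{22 \cdot 0 + 22 \cdot 60}{6109} = \left(0 + 1320\right) \frac{1}{6109} = 1320 \cdot \frac{1}{6109} = \frac{1320}{6109}$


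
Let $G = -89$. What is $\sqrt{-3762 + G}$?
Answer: $i \sqrt{3851} \approx 62.056 i$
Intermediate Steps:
$\sqrt{-3762 + G} = \sqrt{-3762 - 89} = \sqrt{-3851} = i \sqrt{3851}$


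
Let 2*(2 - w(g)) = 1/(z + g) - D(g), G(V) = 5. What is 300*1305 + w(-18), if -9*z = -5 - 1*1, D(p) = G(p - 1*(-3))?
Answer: 40716471/104 ≈ 3.9150e+5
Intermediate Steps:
D(p) = 5
z = 2/3 (z = -(-5 - 1*1)/9 = -(-5 - 1)/9 = -1/9*(-6) = 2/3 ≈ 0.66667)
w(g) = 9/2 - 1/(2*(2/3 + g)) (w(g) = 2 - (1/(2/3 + g) - 1*5)/2 = 2 - (1/(2/3 + g) - 5)/2 = 2 - (-5 + 1/(2/3 + g))/2 = 2 + (5/2 - 1/(2*(2/3 + g))) = 9/2 - 1/(2*(2/3 + g)))
300*1305 + w(-18) = 300*1305 + 3*(5 + 9*(-18))/(2*(2 + 3*(-18))) = 391500 + 3*(5 - 162)/(2*(2 - 54)) = 391500 + (3/2)*(-157)/(-52) = 391500 + (3/2)*(-1/52)*(-157) = 391500 + 471/104 = 40716471/104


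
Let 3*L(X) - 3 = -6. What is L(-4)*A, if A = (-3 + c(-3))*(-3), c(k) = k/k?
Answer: -6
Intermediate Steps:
L(X) = -1 (L(X) = 1 + (1/3)*(-6) = 1 - 2 = -1)
c(k) = 1
A = 6 (A = (-3 + 1)*(-3) = -2*(-3) = 6)
L(-4)*A = -1*6 = -6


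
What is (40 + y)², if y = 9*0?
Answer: 1600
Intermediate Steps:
y = 0
(40 + y)² = (40 + 0)² = 40² = 1600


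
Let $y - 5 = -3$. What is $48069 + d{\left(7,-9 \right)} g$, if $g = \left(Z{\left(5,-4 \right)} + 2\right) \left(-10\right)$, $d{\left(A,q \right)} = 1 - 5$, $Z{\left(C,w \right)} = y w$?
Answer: $47829$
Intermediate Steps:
$y = 2$ ($y = 5 - 3 = 2$)
$Z{\left(C,w \right)} = 2 w$
$d{\left(A,q \right)} = -4$ ($d{\left(A,q \right)} = 1 - 5 = -4$)
$g = 60$ ($g = \left(2 \left(-4\right) + 2\right) \left(-10\right) = \left(-8 + 2\right) \left(-10\right) = \left(-6\right) \left(-10\right) = 60$)
$48069 + d{\left(7,-9 \right)} g = 48069 - 240 = 47829$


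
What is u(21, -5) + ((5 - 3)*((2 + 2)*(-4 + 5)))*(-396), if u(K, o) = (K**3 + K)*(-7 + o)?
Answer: -114552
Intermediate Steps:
u(K, o) = (-7 + o)*(K + K**3) (u(K, o) = (K + K**3)*(-7 + o) = (-7 + o)*(K + K**3))
u(21, -5) + ((5 - 3)*((2 + 2)*(-4 + 5)))*(-396) = 21*(-7 - 5 - 7*21**2 - 5*21**2) + ((5 - 3)*((2 + 2)*(-4 + 5)))*(-396) = 21*(-7 - 5 - 7*441 - 5*441) + (2*(4*1))*(-396) = 21*(-7 - 5 - 3087 - 2205) + (2*4)*(-396) = 21*(-5304) + 8*(-396) = -111384 - 3168 = -114552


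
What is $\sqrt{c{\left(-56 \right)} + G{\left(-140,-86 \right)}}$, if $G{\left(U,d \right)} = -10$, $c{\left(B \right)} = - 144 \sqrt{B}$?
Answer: $\sqrt{-10 - 288 i \sqrt{14}} \approx 23.105 - 23.32 i$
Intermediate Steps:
$\sqrt{c{\left(-56 \right)} + G{\left(-140,-86 \right)}} = \sqrt{- 144 \sqrt{-56} - 10} = \sqrt{- 144 \cdot 2 i \sqrt{14} - 10} = \sqrt{- 288 i \sqrt{14} - 10} = \sqrt{-10 - 288 i \sqrt{14}}$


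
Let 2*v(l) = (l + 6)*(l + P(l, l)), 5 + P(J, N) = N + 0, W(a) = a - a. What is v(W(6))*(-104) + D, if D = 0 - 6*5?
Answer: 1530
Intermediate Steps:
D = -30 (D = 0 - 30 = -30)
W(a) = 0
P(J, N) = -5 + N (P(J, N) = -5 + (N + 0) = -5 + N)
v(l) = (-5 + 2*l)*(6 + l)/2 (v(l) = ((l + 6)*(l + (-5 + l)))/2 = ((6 + l)*(-5 + 2*l))/2 = ((-5 + 2*l)*(6 + l))/2 = (-5 + 2*l)*(6 + l)/2)
v(W(6))*(-104) + D = (-15 + 0² + (7/2)*0)*(-104) - 30 = (-15 + 0 + 0)*(-104) - 30 = -15*(-104) - 30 = 1560 - 30 = 1530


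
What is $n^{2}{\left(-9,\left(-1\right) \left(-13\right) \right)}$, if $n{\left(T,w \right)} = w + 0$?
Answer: $169$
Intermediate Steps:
$n{\left(T,w \right)} = w$
$n^{2}{\left(-9,\left(-1\right) \left(-13\right) \right)} = \left(\left(-1\right) \left(-13\right)\right)^{2} = 13^{2} = 169$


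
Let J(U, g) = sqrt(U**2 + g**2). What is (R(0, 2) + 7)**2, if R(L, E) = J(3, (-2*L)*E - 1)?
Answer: (7 + sqrt(10))**2 ≈ 103.27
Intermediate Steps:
R(L, E) = sqrt(9 + (-1 - 2*E*L)**2) (R(L, E) = sqrt(3**2 + ((-2*L)*E - 1)**2) = sqrt(9 + (-2*E*L - 1)**2) = sqrt(9 + (-1 - 2*E*L)**2))
(R(0, 2) + 7)**2 = (sqrt(9 + (1 + 2*2*0)**2) + 7)**2 = (sqrt(9 + (1 + 0)**2) + 7)**2 = (sqrt(9 + 1**2) + 7)**2 = (sqrt(9 + 1) + 7)**2 = (sqrt(10) + 7)**2 = (7 + sqrt(10))**2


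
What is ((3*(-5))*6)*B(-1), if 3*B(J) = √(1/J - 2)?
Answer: -30*I*√3 ≈ -51.962*I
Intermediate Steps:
B(J) = √(-2 + 1/J)/3 (B(J) = √(1/J - 2)/3 = √(-2 + 1/J)/3)
((3*(-5))*6)*B(-1) = ((3*(-5))*6)*(√(-2 + 1/(-1))/3) = (-15*6)*(√(-2 - 1)/3) = -30*√(-3) = -30*I*√3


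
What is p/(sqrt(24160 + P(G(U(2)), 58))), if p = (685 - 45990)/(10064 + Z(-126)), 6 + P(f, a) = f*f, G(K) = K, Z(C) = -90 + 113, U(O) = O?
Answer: -45305*sqrt(24158)/243681746 ≈ -0.028897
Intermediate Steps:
Z(C) = 23
P(f, a) = -6 + f**2 (P(f, a) = -6 + f*f = -6 + f**2)
p = -45305/10087 (p = (685 - 45990)/(10064 + 23) = -45305/10087 ≈ -4.4914)
p/(sqrt(24160 + P(G(U(2)), 58))) = -45305/(10087*sqrt(24160 + (-6 + 2**2))) = -45305/(10087*sqrt(24160 + (-6 + 4))) = -45305/(10087*sqrt(24160 - 2)) = -45305*sqrt(24158)/24158/10087 = -45305*sqrt(24158)/243681746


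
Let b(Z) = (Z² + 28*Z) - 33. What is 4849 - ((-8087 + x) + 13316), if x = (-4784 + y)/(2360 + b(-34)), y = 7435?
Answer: -964431/2531 ≈ -381.05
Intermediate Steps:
b(Z) = -33 + Z² + 28*Z
x = 2651/2531 (x = (-4784 + 7435)/(2360 + (-33 + (-34)² + 28*(-34))) = 2651/(2360 + (-33 + 1156 - 952)) = 2651/(2360 + 171) = 2651/2531 ≈ 1.0474)
4849 - ((-8087 + x) + 13316) = 4849 - ((-8087 + 2651/2531) + 13316) = 4849 - (-20465546/2531 + 13316) = 4849 - 1*13237250/2531 = 4849 - 13237250/2531 = -964431/2531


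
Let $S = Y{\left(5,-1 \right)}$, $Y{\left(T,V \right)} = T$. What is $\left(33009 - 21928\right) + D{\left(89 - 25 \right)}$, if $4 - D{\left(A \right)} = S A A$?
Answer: $-9395$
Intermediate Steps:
$S = 5$
$D{\left(A \right)} = 4 - 5 A^{2}$ ($D{\left(A \right)} = 4 - 5 A A = 4 - 5 A^{2}$)
$\left(33009 - 21928\right) + D{\left(89 - 25 \right)} = \left(33009 - 21928\right) + \left(4 - 5 \left(89 - 25\right)^{2}\right) = 11081 + \left(4 - 5 \cdot 64^{2}\right) = 11081 + \left(4 - 20480\right) = 11081 - 20476 = -9395$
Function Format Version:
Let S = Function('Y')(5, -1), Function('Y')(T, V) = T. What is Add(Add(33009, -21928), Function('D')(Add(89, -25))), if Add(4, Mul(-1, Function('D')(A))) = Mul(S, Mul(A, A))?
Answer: -9395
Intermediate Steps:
S = 5
Function('D')(A) = Add(4, Mul(-5, Pow(A, 2))) (Function('D')(A) = Add(4, Mul(-1, Mul(5, Mul(A, A)))) = Add(4, Mul(-1, Mul(5, Pow(A, 2)))) = Add(4, Mul(-5, Pow(A, 2))))
Add(Add(33009, -21928), Function('D')(Add(89, -25))) = Add(Add(33009, -21928), Add(4, Mul(-5, Pow(Add(89, -25), 2)))) = Add(11081, Add(4, Mul(-5, Pow(64, 2)))) = Add(11081, Add(4, Mul(-5, 4096))) = Add(11081, Add(4, -20480)) = Add(11081, -20476) = -9395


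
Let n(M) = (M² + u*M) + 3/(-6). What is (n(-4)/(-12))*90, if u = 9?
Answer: 615/4 ≈ 153.75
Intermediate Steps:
n(M) = -½ + M² + 9*M (n(M) = (M² + 9*M) + 3/(-6) = (M² + 9*M) + 3*(-⅙) = (M² + 9*M) - ½ = -½ + M² + 9*M)
(n(-4)/(-12))*90 = ((-½ + (-4)² + 9*(-4))/(-12))*90 = -(-½ + 16 - 36)/12*90 = -1/12*(-41/2)*90 = (41/24)*90 = 615/4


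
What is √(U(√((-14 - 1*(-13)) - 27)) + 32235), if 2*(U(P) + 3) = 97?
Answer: √129122/2 ≈ 179.67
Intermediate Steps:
U(P) = 91/2 (U(P) = -3 + (½)*97 = -3 + 97/2 = 91/2)
√(U(√((-14 - 1*(-13)) - 27)) + 32235) = √(91/2 + 32235) = √(64561/2) = √129122/2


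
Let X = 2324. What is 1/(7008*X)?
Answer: 1/16286592 ≈ 6.1400e-8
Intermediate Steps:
1/(7008*X) = 1/(7008*2324) = (1/7008)*(1/2324) = 1/16286592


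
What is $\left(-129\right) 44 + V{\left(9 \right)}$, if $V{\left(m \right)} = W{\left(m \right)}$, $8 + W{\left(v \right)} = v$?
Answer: $-5675$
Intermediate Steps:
$W{\left(v \right)} = -8 + v$
$V{\left(m \right)} = -8 + m$
$\left(-129\right) 44 + V{\left(9 \right)} = \left(-129\right) 44 + \left(-8 + 9\right) = -5676 + 1 = -5675$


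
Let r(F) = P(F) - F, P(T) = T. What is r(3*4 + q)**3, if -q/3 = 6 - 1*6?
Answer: 0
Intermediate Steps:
q = 0 (q = -3*(6 - 1*6) = -3*(6 - 6) = -3*0 = 0)
r(F) = 0 (r(F) = F - F = 0)
r(3*4 + q)**3 = 0**3 = 0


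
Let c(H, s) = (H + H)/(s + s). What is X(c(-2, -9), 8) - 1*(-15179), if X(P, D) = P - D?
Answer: 136541/9 ≈ 15171.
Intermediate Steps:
c(H, s) = H/s (c(H, s) = (2*H)/((2*s)) = (2*H)*(1/(2*s)) = H/s)
X(c(-2, -9), 8) - 1*(-15179) = (-2/(-9) - 1*8) - 1*(-15179) = (-2*(-1/9) - 8) + 15179 = (2/9 - 8) + 15179 = -70/9 + 15179 = 136541/9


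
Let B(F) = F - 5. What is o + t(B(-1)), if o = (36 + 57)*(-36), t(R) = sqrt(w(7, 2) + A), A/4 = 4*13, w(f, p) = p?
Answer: -3348 + sqrt(210) ≈ -3333.5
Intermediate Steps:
A = 208 (A = 4*(4*13) = 4*52 = 208)
B(F) = -5 + F
t(R) = sqrt(210) (t(R) = sqrt(2 + 208) = sqrt(210))
o = -3348 (o = 93*(-36) = -3348)
o + t(B(-1)) = -3348 + sqrt(210)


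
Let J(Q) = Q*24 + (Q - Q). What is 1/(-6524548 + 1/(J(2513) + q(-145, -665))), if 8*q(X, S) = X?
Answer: -482351/3147122252340 ≈ -1.5327e-7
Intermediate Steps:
q(X, S) = X/8
J(Q) = 24*Q (J(Q) = 24*Q + 0 = 24*Q)
1/(-6524548 + 1/(J(2513) + q(-145, -665))) = 1/(-6524548 + 1/(24*2513 + (⅛)*(-145))) = 1/(-6524548 + 1/(60312 - 145/8)) = 1/(-6524548 + 1/(482351/8)) = 1/(-6524548 + 8/482351) = 1/(-3147122252340/482351) = -482351/3147122252340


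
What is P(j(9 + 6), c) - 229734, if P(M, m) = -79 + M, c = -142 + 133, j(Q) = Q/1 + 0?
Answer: -229798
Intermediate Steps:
j(Q) = Q (j(Q) = 1*Q + 0 = Q + 0 = Q)
c = -9
P(j(9 + 6), c) - 229734 = (-79 + (9 + 6)) - 229734 = (-79 + 15) - 229734 = -64 - 229734 = -229798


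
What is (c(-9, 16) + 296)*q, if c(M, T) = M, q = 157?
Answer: 45059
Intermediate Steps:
(c(-9, 16) + 296)*q = (-9 + 296)*157 = 287*157 = 45059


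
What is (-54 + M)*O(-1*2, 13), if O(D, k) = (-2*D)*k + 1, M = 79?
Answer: 1325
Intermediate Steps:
O(D, k) = 1 - 2*D*k (O(D, k) = -2*D*k + 1 = 1 - 2*D*k)
(-54 + M)*O(-1*2, 13) = (-54 + 79)*(1 - 2*(-1*2)*13) = 25*(1 - 2*(-2)*13) = 25*(1 + 52) = 25*53 = 1325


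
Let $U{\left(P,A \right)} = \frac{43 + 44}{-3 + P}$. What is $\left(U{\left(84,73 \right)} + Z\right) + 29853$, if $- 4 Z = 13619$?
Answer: $\frac{2856527}{108} \approx 26449.0$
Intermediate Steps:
$Z = - \frac{13619}{4}$ ($Z = \left(- \frac{1}{4}\right) 13619 = - \frac{13619}{4} \approx -3404.8$)
$U{\left(P,A \right)} = \frac{87}{-3 + P}$
$\left(U{\left(84,73 \right)} + Z\right) + 29853 = \left(\frac{87}{-3 + 84} - \frac{13619}{4}\right) + 29853 = \left(\frac{87}{81} - \frac{13619}{4}\right) + 29853 = \left(87 \cdot \frac{1}{81} - \frac{13619}{4}\right) + 29853 = \left(\frac{29}{27} - \frac{13619}{4}\right) + 29853 = - \frac{367597}{108} + 29853 = \frac{2856527}{108}$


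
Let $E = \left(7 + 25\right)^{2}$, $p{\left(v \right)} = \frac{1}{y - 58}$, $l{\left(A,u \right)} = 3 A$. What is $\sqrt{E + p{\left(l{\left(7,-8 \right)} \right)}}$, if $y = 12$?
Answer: $\frac{\sqrt{2166738}}{46} \approx 32.0$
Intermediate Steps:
$p{\left(v \right)} = - \frac{1}{46}$ ($p{\left(v \right)} = \frac{1}{12 - 58} = \frac{1}{-46} = - \frac{1}{46}$)
$E = 1024$ ($E = 32^{2} = 1024$)
$\sqrt{E + p{\left(l{\left(7,-8 \right)} \right)}} = \sqrt{1024 - \frac{1}{46}} = \sqrt{\frac{47103}{46}} = \frac{\sqrt{2166738}}{46}$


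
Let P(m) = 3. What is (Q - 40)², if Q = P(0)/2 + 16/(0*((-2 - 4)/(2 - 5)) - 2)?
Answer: 8649/4 ≈ 2162.3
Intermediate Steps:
Q = -13/2 (Q = 3/2 + 16/(0*((-2 - 4)/(2 - 5)) - 2) = 3*(½) + 16/(0*(-6/(-3)) - 2) = 3/2 + 16/(0*(-6*(-⅓)) - 2) = 3/2 + 16/(0*2 - 2) = 3/2 + 16/(0 - 2) = 3/2 + 16/(-2) = 3/2 + 16*(-½) = 3/2 - 8 = -13/2 ≈ -6.5000)
(Q - 40)² = (-13/2 - 40)² = (-93/2)² = 8649/4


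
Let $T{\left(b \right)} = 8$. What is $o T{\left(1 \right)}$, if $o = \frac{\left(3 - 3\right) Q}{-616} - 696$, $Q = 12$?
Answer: $-5568$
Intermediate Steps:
$o = -696$ ($o = \frac{\left(3 - 3\right) 12}{-616} - 696 = \left(3 - 3\right) 12 \left(- \frac{1}{616}\right) - 696 = 0 \cdot 12 \left(- \frac{1}{616}\right) - 696 = 0 \left(- \frac{1}{616}\right) - 696 = 0 - 696 = -696$)
$o T{\left(1 \right)} = \left(-696\right) 8 = -5568$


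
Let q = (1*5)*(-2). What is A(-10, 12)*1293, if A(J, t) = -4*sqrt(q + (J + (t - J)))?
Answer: -5172*sqrt(2) ≈ -7314.3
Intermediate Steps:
q = -10 (q = 5*(-2) = -10)
A(J, t) = -4*sqrt(-10 + t) (A(J, t) = -4*sqrt(-10 + (J + (t - J))) = -4*sqrt(-10 + t))
A(-10, 12)*1293 = -4*sqrt(-10 + 12)*1293 = -4*sqrt(2)*1293 = -5172*sqrt(2)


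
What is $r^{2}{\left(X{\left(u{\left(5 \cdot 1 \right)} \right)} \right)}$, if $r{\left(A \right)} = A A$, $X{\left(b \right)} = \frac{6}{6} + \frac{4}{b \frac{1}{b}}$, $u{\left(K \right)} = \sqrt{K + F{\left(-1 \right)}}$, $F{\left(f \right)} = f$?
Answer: $625$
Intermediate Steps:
$u{\left(K \right)} = \sqrt{-1 + K}$ ($u{\left(K \right)} = \sqrt{K - 1} = \sqrt{-1 + K}$)
$X{\left(b \right)} = 5$ ($X{\left(b \right)} = 6 \cdot \frac{1}{6} + \frac{4}{1} = 1 + 4 \cdot 1 = 1 + 4 = 5$)
$r{\left(A \right)} = A^{2}$
$r^{2}{\left(X{\left(u{\left(5 \cdot 1 \right)} \right)} \right)} = \left(5^{2}\right)^{2} = 25^{2} = 625$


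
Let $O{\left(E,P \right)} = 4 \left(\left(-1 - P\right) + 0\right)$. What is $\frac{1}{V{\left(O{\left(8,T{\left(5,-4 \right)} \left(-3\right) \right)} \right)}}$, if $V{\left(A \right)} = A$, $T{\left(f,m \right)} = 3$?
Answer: $\frac{1}{32} \approx 0.03125$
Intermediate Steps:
$O{\left(E,P \right)} = -4 - 4 P$ ($O{\left(E,P \right)} = 4 \left(-1 - P\right) = -4 - 4 P$)
$\frac{1}{V{\left(O{\left(8,T{\left(5,-4 \right)} \left(-3\right) \right)} \right)}} = \frac{1}{-4 - 4 \cdot 3 \left(-3\right)} = \frac{1}{-4 - -36} = \frac{1}{-4 + 36} = \frac{1}{32}$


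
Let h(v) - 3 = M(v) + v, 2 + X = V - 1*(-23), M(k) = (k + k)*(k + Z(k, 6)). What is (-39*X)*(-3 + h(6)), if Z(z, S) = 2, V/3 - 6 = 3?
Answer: -190944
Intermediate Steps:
V = 27 (V = 18 + 3*3 = 18 + 9 = 27)
M(k) = 2*k*(2 + k) (M(k) = (k + k)*(k + 2) = (2*k)*(2 + k) = 2*k*(2 + k))
X = 48 (X = -2 + (27 - 1*(-23)) = -2 + (27 + 23) = -2 + 50 = 48)
h(v) = 3 + v + 2*v*(2 + v) (h(v) = 3 + (2*v*(2 + v) + v) = 3 + (v + 2*v*(2 + v)) = 3 + v + 2*v*(2 + v))
(-39*X)*(-3 + h(6)) = (-39*48)*(-3 + (3 + 6 + 2*6*(2 + 6))) = -1872*(-3 + (3 + 6 + 2*6*8)) = -1872*(-3 + (3 + 6 + 96)) = -1872*(-3 + 105) = -1872*102 = -190944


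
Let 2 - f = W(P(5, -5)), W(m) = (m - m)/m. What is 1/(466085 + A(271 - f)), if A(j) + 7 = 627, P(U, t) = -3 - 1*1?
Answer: 1/466705 ≈ 2.1427e-6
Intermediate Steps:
P(U, t) = -4 (P(U, t) = -3 - 1 = -4)
W(m) = 0 (W(m) = 0/m = 0)
f = 2 (f = 2 - 1*0 = 2 + 0 = 2)
A(j) = 620 (A(j) = -7 + 627 = 620)
1/(466085 + A(271 - f)) = 1/(466085 + 620) = 1/466705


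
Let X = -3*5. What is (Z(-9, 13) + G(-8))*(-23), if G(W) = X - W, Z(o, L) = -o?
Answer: -46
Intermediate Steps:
X = -15
G(W) = -15 - W
(Z(-9, 13) + G(-8))*(-23) = (-1*(-9) + (-15 - 1*(-8)))*(-23) = (9 + (-15 + 8))*(-23) = (9 - 7)*(-23) = 2*(-23) = -46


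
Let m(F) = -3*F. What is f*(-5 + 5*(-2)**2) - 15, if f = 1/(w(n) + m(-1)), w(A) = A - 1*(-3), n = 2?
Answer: -105/8 ≈ -13.125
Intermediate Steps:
w(A) = 3 + A (w(A) = A + 3 = 3 + A)
f = 1/8 (f = 1/((3 + 2) - 3*(-1)) = 1/(5 + 3) = 1/8 ≈ 0.12500)
f*(-5 + 5*(-2)**2) - 15 = (-5 + 5*(-2)**2)/8 - 15 = (-5 + 5*4)/8 - 15 = (-5 + 20)/8 - 15 = (1/8)*15 - 15 = 15/8 - 15 = -105/8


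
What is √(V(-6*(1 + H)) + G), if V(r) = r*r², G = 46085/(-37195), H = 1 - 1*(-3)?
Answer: I*√1494214032263/7439 ≈ 164.32*I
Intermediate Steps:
H = 4 (H = 1 + 3 = 4)
G = -9217/7439 (G = 46085*(-1/37195) = -9217/7439 ≈ -1.2390)
V(r) = r³
√(V(-6*(1 + H)) + G) = √((-6*(1 + 4))³ - 9217/7439) = √((-6*5)³ - 9217/7439) = √((-30)³ - 9217/7439) = √(-27000 - 9217/7439) = √(-200862217/7439) = I*√1494214032263/7439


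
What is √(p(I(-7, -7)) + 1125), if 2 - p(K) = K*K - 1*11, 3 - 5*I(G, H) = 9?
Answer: √28414/5 ≈ 33.713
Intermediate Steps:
I(G, H) = -6/5 (I(G, H) = ⅗ - ⅕*9 = ⅗ - 9/5 = -6/5)
p(K) = 13 - K² (p(K) = 2 - (K*K - 1*11) = 2 - (K² - 11) = 2 - (-11 + K²) = 2 + (11 - K²) = 13 - K²)
√(p(I(-7, -7)) + 1125) = √((13 - (-6/5)²) + 1125) = √((13 - 1*36/25) + 1125) = √((13 - 36/25) + 1125) = √(289/25 + 1125) = √(28414/25) = √28414/5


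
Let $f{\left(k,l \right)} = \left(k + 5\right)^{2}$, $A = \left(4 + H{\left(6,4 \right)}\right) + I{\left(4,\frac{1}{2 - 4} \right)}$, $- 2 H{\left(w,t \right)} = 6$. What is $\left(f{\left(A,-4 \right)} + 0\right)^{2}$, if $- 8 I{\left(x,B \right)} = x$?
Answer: $\frac{14641}{16} \approx 915.06$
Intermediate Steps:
$H{\left(w,t \right)} = -3$ ($H{\left(w,t \right)} = \left(- \frac{1}{2}\right) 6 = -3$)
$I{\left(x,B \right)} = - \frac{x}{8}$
$A = \frac{1}{2}$ ($A = \left(4 - 3\right) - \frac{1}{2} = 1 - \frac{1}{2} = \frac{1}{2} \approx 0.5$)
$f{\left(k,l \right)} = \left(5 + k\right)^{2}$
$\left(f{\left(A,-4 \right)} + 0\right)^{2} = \left(\left(5 + \frac{1}{2}\right)^{2} + 0\right)^{2} = \left(\left(\frac{11}{2}\right)^{2} + 0\right)^{2} = \left(\frac{121}{4} + 0\right)^{2} = \left(\frac{121}{4}\right)^{2} = \frac{14641}{16}$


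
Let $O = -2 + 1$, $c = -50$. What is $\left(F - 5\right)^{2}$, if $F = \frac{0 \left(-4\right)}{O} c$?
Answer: $25$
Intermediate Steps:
$O = -1$
$F = 0$ ($F = \frac{0 \left(-4\right)}{-1} \left(-50\right) = 0 \left(-1\right) \left(-50\right) = 0 \left(-50\right) = 0$)
$\left(F - 5\right)^{2} = \left(0 - 5\right)^{2} = \left(-5\right)^{2} = 25$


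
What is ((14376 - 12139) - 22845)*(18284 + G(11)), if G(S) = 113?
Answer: -379125376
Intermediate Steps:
((14376 - 12139) - 22845)*(18284 + G(11)) = ((14376 - 12139) - 22845)*(18284 + 113) = (2237 - 22845)*18397 = -20608*18397 = -379125376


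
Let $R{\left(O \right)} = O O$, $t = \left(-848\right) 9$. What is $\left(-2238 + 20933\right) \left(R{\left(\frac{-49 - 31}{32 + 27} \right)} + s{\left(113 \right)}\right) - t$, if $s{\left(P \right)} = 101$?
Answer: $\frac{6719021787}{3481} \approx 1.9302 \cdot 10^{6}$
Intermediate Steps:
$t = -7632$
$R{\left(O \right)} = O^{2}$
$\left(-2238 + 20933\right) \left(R{\left(\frac{-49 - 31}{32 + 27} \right)} + s{\left(113 \right)}\right) - t = \left(-2238 + 20933\right) \left(\left(\frac{-49 - 31}{32 + 27}\right)^{2} + 101\right) - -7632 = 18695 \left(\left(- \frac{80}{59}\right)^{2} + 101\right) + 7632 = 18695 \left(\frac{6400}{3481} + 101\right) + 7632 = 18695 \cdot \frac{357981}{3481} + 7632 = \frac{6692454795}{3481} + 7632 = \frac{6719021787}{3481}$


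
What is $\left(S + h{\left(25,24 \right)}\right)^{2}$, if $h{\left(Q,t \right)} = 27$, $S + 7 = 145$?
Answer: $27225$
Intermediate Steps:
$S = 138$ ($S = -7 + 145 = 138$)
$\left(S + h{\left(25,24 \right)}\right)^{2} = \left(138 + 27\right)^{2} = 165^{2} = 27225$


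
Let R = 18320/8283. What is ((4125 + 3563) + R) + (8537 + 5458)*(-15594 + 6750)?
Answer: -1025137955716/8283 ≈ -1.2376e+8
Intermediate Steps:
R = 18320/8283 (R = 18320*(1/8283) = 18320/8283 ≈ 2.2118)
((4125 + 3563) + R) + (8537 + 5458)*(-15594 + 6750) = ((4125 + 3563) + 18320/8283) + (8537 + 5458)*(-15594 + 6750) = (7688 + 18320/8283) + 13995*(-8844) = 63698024/8283 - 123771780 = -1025137955716/8283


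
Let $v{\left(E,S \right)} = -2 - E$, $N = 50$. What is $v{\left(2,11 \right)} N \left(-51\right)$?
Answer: $10200$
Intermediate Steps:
$v{\left(2,11 \right)} N \left(-51\right) = \left(-2 - 2\right) 50 \left(-51\right) = \left(-4\right) 50 \left(-51\right) = \left(-200\right) \left(-51\right) = 10200$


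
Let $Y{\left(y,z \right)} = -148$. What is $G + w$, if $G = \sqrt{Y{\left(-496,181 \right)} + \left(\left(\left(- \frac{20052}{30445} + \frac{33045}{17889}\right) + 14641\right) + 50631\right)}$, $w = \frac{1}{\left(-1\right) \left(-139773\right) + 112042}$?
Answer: $\frac{1}{251815} + \frac{\sqrt{2146399554105961769365}}{181543535} \approx 255.2$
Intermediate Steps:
$w = \frac{1}{251815}$ ($w = \frac{1}{139773 + 112042} = \frac{1}{251815} \approx 3.9712 \cdot 10^{-6}$)
$G = \frac{\sqrt{2146399554105961769365}}{181543535}$ ($G = \sqrt{-148 + \left(\left(\left(- \frac{20052}{30445} + \frac{33045}{17889}\right) + 14641\right) + 50631\right)} = \sqrt{-148 + \left(\left(\left(\left(-20052\right) \frac{1}{30445} + 33045 \cdot \frac{1}{17889}\right) + 14641\right) + 50631\right)} = \sqrt{-148 + \left(\left(\left(- \frac{20052}{30445} + \frac{11015}{5963}\right) + 14641\right) + 50631\right)} = \sqrt{-148 + \left(\left(\frac{215781599}{181543535} + 14641\right) + 50631\right)} = \sqrt{-148 + \left(\frac{2658194677534}{181543535} + 50631\right)} = \sqrt{-148 + \frac{11849925398119}{181543535}} = \sqrt{\frac{11823056954939}{181543535}} = \frac{\sqrt{2146399554105961769365}}{181543535} \approx 255.2$)
$G + w = \frac{\sqrt{2146399554105961769365}}{181543535} + \frac{1}{251815} = \frac{1}{251815} + \frac{\sqrt{2146399554105961769365}}{181543535}$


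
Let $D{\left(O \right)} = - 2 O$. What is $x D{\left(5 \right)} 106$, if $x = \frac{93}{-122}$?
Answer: $\frac{49290}{61} \approx 808.03$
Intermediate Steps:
$x = - \frac{93}{122}$ ($x = 93 \left(- \frac{1}{122}\right) = - \frac{93}{122} \approx -0.76229$)
$x D{\left(5 \right)} 106 = - \frac{93 \left(-2\right) 5 \cdot 106}{122} = - \frac{93 \left(\left(-10\right) 106\right)}{122} = \left(- \frac{93}{122}\right) \left(-1060\right) = \frac{49290}{61}$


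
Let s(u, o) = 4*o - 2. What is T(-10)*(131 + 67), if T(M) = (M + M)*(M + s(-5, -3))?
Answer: 95040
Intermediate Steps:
s(u, o) = -2 + 4*o
T(M) = 2*M*(-14 + M) (T(M) = (M + M)*(M + (-2 + 4*(-3))) = (2*M)*(M + (-2 - 12)) = (2*M)*(M - 14) = (2*M)*(-14 + M) = 2*M*(-14 + M))
T(-10)*(131 + 67) = (2*(-10)*(-14 - 10))*(131 + 67) = (2*(-10)*(-24))*198 = 480*198 = 95040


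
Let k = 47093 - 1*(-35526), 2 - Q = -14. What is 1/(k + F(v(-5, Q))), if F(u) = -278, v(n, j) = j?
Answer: 1/82341 ≈ 1.2145e-5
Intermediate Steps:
Q = 16 (Q = 2 - 1*(-14) = 2 + 14 = 16)
k = 82619 (k = 47093 + 35526 = 82619)
1/(k + F(v(-5, Q))) = 1/(82619 - 278) = 1/82341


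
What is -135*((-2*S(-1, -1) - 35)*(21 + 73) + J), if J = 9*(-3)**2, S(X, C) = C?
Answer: 407835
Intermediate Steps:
J = 81 (J = 9*9 = 81)
-135*((-2*S(-1, -1) - 35)*(21 + 73) + J) = -135*((-2*(-1) - 35)*(21 + 73) + 81) = -135*((2 - 35)*94 + 81) = -135*(-33*94 + 81) = -135*(-3102 + 81) = -135*(-3021) = 407835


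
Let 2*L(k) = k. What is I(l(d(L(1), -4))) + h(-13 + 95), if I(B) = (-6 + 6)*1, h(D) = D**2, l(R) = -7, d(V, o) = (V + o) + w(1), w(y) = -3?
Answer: 6724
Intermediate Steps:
L(k) = k/2
d(V, o) = -3 + V + o (d(V, o) = (V + o) - 3 = -3 + V + o)
I(B) = 0 (I(B) = 0*1 = 0)
I(l(d(L(1), -4))) + h(-13 + 95) = 0 + (-13 + 95)**2 = 0 + 82**2 = 0 + 6724 = 6724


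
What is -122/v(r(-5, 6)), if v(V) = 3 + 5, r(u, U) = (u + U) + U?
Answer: -61/4 ≈ -15.250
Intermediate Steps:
r(u, U) = u + 2*U (r(u, U) = (U + u) + U = u + 2*U)
v(V) = 8
-122/v(r(-5, 6)) = -122/8 = -122*⅛ = -61/4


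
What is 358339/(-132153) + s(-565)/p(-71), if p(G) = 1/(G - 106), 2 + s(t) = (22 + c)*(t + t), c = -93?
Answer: -1876620004807/132153 ≈ -1.4200e+7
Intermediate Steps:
s(t) = -2 - 142*t (s(t) = -2 + (22 - 93)*(t + t) = -2 - 142*t)
p(G) = 1/(-106 + G)
358339/(-132153) + s(-565)/p(-71) = 358339/(-132153) + (-2 - 142*(-565))/(1/(-106 - 71)) = 358339*(-1/132153) + (-2 + 80230)/(1/(-177)) = -358339/132153 + 80228/(-1/177) = -358339/132153 + 80228*(-177) = -358339/132153 - 14200356 = -1876620004807/132153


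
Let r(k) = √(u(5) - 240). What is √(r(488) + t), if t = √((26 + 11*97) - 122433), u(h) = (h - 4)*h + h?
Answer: √I*√(√230 + 2*√30335) ≈ 13.482 + 13.482*I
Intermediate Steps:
u(h) = h + h*(-4 + h) (u(h) = (-4 + h)*h + h = h*(-4 + h) + h = h + h*(-4 + h))
r(k) = I*√230 (r(k) = √(5*(-3 + 5) - 240) = √(5*2 - 240) = √(10 - 240) = √(-230) = I*√230)
t = 2*I*√30335 (t = √((26 + 1067) - 122433) = √(1093 - 122433) = √(-121340) = 2*I*√30335 ≈ 348.34*I)
√(r(488) + t) = √(I*√230 + 2*I*√30335)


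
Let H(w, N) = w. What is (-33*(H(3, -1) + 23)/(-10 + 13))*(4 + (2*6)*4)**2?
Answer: -773344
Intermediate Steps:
(-33*(H(3, -1) + 23)/(-10 + 13))*(4 + (2*6)*4)**2 = (-33*(3 + 23)/(-10 + 13))*(4 + (2*6)*4)**2 = (-858/3)*(4 + 12*4)**2 = (-858/3)*(4 + 48)**2 = -33*26/3*52**2 = -286*2704 = -773344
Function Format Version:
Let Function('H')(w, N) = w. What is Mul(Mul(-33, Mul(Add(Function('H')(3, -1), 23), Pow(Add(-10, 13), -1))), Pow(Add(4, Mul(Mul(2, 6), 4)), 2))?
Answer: -773344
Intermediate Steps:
Mul(Mul(-33, Mul(Add(Function('H')(3, -1), 23), Pow(Add(-10, 13), -1))), Pow(Add(4, Mul(Mul(2, 6), 4)), 2)) = Mul(Mul(-33, Mul(Add(3, 23), Pow(Add(-10, 13), -1))), Pow(Add(4, Mul(Mul(2, 6), 4)), 2)) = Mul(Mul(-33, Mul(26, Pow(3, -1))), Pow(Add(4, Mul(12, 4)), 2)) = Mul(Mul(-33, Mul(26, Rational(1, 3))), Pow(Add(4, 48), 2)) = Mul(Mul(-33, Rational(26, 3)), Pow(52, 2)) = Mul(-286, 2704) = -773344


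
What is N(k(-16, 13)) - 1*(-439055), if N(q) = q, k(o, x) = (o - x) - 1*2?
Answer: 439024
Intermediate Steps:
k(o, x) = -2 + o - x (k(o, x) = (o - x) - 2 = -2 + o - x)
N(k(-16, 13)) - 1*(-439055) = (-2 - 16 - 1*13) - 1*(-439055) = (-2 - 16 - 13) + 439055 = -31 + 439055 = 439024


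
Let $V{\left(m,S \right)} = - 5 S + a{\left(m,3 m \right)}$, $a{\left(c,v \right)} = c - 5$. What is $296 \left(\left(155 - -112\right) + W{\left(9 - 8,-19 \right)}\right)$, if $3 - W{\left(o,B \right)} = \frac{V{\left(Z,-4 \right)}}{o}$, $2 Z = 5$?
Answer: $74740$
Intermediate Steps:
$Z = \frac{5}{2}$ ($Z = \frac{1}{2} \cdot 5 = \frac{5}{2} \approx 2.5$)
$a{\left(c,v \right)} = -5 + c$
$V{\left(m,S \right)} = -5 + m - 5 S$ ($V{\left(m,S \right)} = - 5 S + \left(-5 + m\right) = -5 + m - 5 S$)
$W{\left(o,B \right)} = 3 - \frac{35}{2 o}$ ($W{\left(o,B \right)} = 3 - \frac{-5 + \frac{5}{2} - -20}{o} = 3 - \frac{-5 + \frac{5}{2} + 20}{o} = 3 - \frac{35}{2 o}$)
$296 \left(\left(155 - -112\right) + W{\left(9 - 8,-19 \right)}\right) = 296 \left(\left(155 - -112\right) + \left(3 - \frac{35}{2 \left(9 - 8\right)}\right)\right) = 296 \left(\left(155 + 112\right) + \left(3 - \frac{35}{2 \left(9 - 8\right)}\right)\right) = 296 \left(267 + \left(3 - \frac{35}{2 \cdot 1}\right)\right) = 296 \left(267 + \left(3 - \frac{35}{2}\right)\right) = 296 \left(267 - \frac{29}{2}\right) = 296 \cdot \frac{505}{2} = 74740$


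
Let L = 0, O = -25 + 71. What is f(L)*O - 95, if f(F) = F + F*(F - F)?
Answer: -95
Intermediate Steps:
O = 46
f(F) = F (f(F) = F + F*0 = F + 0 = F)
f(L)*O - 95 = 0*46 - 95 = 0 - 95 = -95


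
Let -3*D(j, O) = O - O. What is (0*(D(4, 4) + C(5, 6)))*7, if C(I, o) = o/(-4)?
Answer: 0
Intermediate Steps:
D(j, O) = 0 (D(j, O) = -(O - O)/3 = -1/3*0 = 0)
C(I, o) = -o/4
(0*(D(4, 4) + C(5, 6)))*7 = (0*(0 - 1/4*6))*7 = (0*(0 - 3/2))*7 = (0*(-3/2))*7 = 0*7 = 0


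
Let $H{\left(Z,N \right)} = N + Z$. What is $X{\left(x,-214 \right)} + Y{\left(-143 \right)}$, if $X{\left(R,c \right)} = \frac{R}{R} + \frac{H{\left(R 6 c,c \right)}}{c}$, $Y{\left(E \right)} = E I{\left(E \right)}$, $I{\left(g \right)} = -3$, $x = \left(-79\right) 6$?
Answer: $-2413$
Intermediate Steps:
$x = -474$
$Y{\left(E \right)} = - 3 E$ ($Y{\left(E \right)} = E \left(-3\right) = - 3 E$)
$X{\left(R,c \right)} = 1 + \frac{c + 6 R c}{c}$ ($X{\left(R,c \right)} = \frac{R}{R} + \frac{c + R 6 c}{c} = 1 + \frac{c + 6 R c}{c}$)
$X{\left(x,-214 \right)} + Y{\left(-143 \right)} = \left(2 + 6 \left(-474\right)\right) - -429 = \left(2 - 2844\right) + 429 = -2842 + 429 = -2413$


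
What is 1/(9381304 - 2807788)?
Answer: 1/6573516 ≈ 1.5213e-7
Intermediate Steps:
1/(9381304 - 2807788) = 1/6573516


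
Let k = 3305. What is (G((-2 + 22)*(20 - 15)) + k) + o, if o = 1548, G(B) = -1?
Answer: 4852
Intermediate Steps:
(G((-2 + 22)*(20 - 15)) + k) + o = (-1 + 3305) + 1548 = 3304 + 1548 = 4852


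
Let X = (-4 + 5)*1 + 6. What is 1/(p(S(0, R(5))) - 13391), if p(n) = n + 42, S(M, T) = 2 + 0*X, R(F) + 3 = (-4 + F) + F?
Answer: -1/13347 ≈ -7.4923e-5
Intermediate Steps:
R(F) = -7 + 2*F (R(F) = -3 + ((-4 + F) + F) = -3 + (-4 + 2*F) = -7 + 2*F)
X = 7 (X = 1*1 + 6 = 1 + 6 = 7)
S(M, T) = 2 (S(M, T) = 2 + 0*7 = 2 + 0 = 2)
p(n) = 42 + n
1/(p(S(0, R(5))) - 13391) = 1/((42 + 2) - 13391) = 1/(44 - 13391) = 1/(-13347) = -1/13347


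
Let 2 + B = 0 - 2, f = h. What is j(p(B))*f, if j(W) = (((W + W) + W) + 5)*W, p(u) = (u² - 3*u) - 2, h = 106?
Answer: 228748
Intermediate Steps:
f = 106
B = -4 (B = -2 + (0 - 2) = -2 - 2 = -4)
p(u) = -2 + u² - 3*u
j(W) = W*(5 + 3*W) (j(W) = ((2*W + W) + 5)*W = (3*W + 5)*W = (5 + 3*W)*W = W*(5 + 3*W))
j(p(B))*f = ((-2 + (-4)² - 3*(-4))*(5 + 3*(-2 + (-4)² - 3*(-4))))*106 = ((-2 + 16 + 12)*(5 + 3*(-2 + 16 + 12)))*106 = (26*(5 + 3*26))*106 = (26*(5 + 78))*106 = (26*83)*106 = 2158*106 = 228748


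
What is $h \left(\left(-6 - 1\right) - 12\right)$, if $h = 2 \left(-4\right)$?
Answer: $152$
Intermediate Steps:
$h = -8$
$h \left(\left(-6 - 1\right) - 12\right) = - 8 \left(\left(-6 - 1\right) - 12\right) = - 8 \left(-7 - 12\right) = \left(-8\right) \left(-19\right) = 152$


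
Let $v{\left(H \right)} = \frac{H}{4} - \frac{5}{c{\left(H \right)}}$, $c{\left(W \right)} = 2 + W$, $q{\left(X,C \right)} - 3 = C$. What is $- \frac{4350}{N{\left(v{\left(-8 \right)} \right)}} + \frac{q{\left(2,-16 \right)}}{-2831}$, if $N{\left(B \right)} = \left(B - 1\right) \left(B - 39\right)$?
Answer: $- \frac{443293871}{8869523} \approx -49.979$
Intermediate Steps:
$q{\left(X,C \right)} = 3 + C$
$v{\left(H \right)} = - \frac{5}{2 + H} + \frac{H}{4}$ ($v{\left(H \right)} = \frac{H}{4} - \frac{5}{2 + H} = - \frac{5}{2 + H} + \frac{H}{4}$)
$N{\left(B \right)} = \left(-1 + B\right) \left(-39 + B\right)$
$- \frac{4350}{N{\left(v{\left(-8 \right)} \right)}} + \frac{q{\left(2,-16 \right)}}{-2831} = - \frac{4350}{39 + \left(\frac{-20 - 8 \left(2 - 8\right)}{4 \left(2 - 8\right)}\right)^{2} - 40 \frac{-20 - 8 \left(2 - 8\right)}{4 \left(2 - 8\right)}} + \frac{3 - 16}{-2831} = - \frac{4350}{39 + \left(\frac{-20 - -48}{4 \left(-6\right)}\right)^{2} - 40 \frac{-20 - -48}{4 \left(-6\right)}} - - \frac{13}{2831} = - \frac{4350}{39 + \left(\frac{1}{4} \left(- \frac{1}{6}\right) \left(-20 + 48\right)\right)^{2} - 40 \cdot \frac{1}{4} \left(- \frac{1}{6}\right) \left(-20 + 48\right)} + \frac{13}{2831} = - \frac{4350}{39 + \left(\frac{1}{4} \left(- \frac{1}{6}\right) 28\right)^{2} - 40 \cdot \frac{1}{4} \left(- \frac{1}{6}\right) 28} + \frac{13}{2831} = - \frac{4350}{39 + \left(- \frac{7}{6}\right)^{2} - - \frac{140}{3}} + \frac{13}{2831} = - \frac{4350}{39 + \frac{49}{36} + \frac{140}{3}} + \frac{13}{2831} = - \frac{4350}{\frac{3133}{36}} + \frac{13}{2831} = \left(-4350\right) \frac{36}{3133} + \frac{13}{2831} = - \frac{156600}{3133} + \frac{13}{2831} = - \frac{443293871}{8869523}$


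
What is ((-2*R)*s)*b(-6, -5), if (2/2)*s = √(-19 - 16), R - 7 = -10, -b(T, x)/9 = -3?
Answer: 162*I*√35 ≈ 958.41*I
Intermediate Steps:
b(T, x) = 27 (b(T, x) = -9*(-3) = 27)
R = -3 (R = 7 - 10 = -3)
s = I*√35 (s = √(-19 - 16) = √(-35) = I*√35 ≈ 5.9161*I)
((-2*R)*s)*b(-6, -5) = ((-2*(-3))*(I*√35))*27 = (6*(I*√35))*27 = (6*I*√35)*27 = 162*I*√35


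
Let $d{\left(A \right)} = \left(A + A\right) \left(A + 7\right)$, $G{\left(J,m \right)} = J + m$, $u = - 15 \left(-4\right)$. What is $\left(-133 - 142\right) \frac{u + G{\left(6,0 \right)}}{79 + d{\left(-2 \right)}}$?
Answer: $- \frac{18150}{59} \approx -307.63$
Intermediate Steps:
$u = 60$ ($u = \left(-1\right) \left(-60\right) = 60$)
$d{\left(A \right)} = 2 A \left(7 + A\right)$
$\left(-133 - 142\right) \frac{u + G{\left(6,0 \right)}}{79 + d{\left(-2 \right)}} = \left(-133 - 142\right) \frac{60 + \left(6 + 0\right)}{79 + 2 \left(-2\right) \left(7 - 2\right)} = - 275 \frac{60 + 6}{79 + 2 \left(-2\right) 5} = - 275 \frac{66}{79 - 20} = - 275 \cdot \frac{66}{59} = - 275 \cdot 66 \cdot \frac{1}{59} = \left(-275\right) \frac{66}{59} = - \frac{18150}{59}$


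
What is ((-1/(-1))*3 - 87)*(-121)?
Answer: 10164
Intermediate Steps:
((-1/(-1))*3 - 87)*(-121) = (-1*(-1)*3 - 87)*(-121) = (1*3 - 87)*(-121) = (3 - 87)*(-121) = -84*(-121) = 10164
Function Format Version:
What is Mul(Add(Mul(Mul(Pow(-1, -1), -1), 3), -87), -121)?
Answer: 10164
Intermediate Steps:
Mul(Add(Mul(Mul(Pow(-1, -1), -1), 3), -87), -121) = Mul(Add(Mul(Mul(-1, -1), 3), -87), -121) = Mul(Add(Mul(1, 3), -87), -121) = Mul(Add(3, -87), -121) = Mul(-84, -121) = 10164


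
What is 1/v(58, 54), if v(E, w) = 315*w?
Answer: 1/17010 ≈ 5.8789e-5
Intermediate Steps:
1/v(58, 54) = 1/(315*54) = 1/17010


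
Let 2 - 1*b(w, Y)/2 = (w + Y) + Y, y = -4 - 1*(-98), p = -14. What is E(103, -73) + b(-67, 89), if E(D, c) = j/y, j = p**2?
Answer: -10148/47 ≈ -215.91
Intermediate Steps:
j = 196 (j = (-14)**2 = 196)
y = 94 (y = -4 + 98 = 94)
b(w, Y) = 4 - 4*Y - 2*w (b(w, Y) = 4 - 2*((w + Y) + Y) = 4 - 2*((Y + w) + Y) = 4 - 2*(w + 2*Y) = 4 + (-4*Y - 2*w) = 4 - 4*Y - 2*w)
E(D, c) = 98/47 (E(D, c) = 196/94 = 196*(1/94) = 98/47)
E(103, -73) + b(-67, 89) = 98/47 + (4 - 4*89 - 2*(-67)) = 98/47 + (4 - 356 + 134) = 98/47 - 218 = -10148/47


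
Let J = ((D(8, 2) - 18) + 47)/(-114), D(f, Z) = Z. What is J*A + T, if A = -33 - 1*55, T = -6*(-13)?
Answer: 5810/57 ≈ 101.93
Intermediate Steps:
T = 78
A = -88 (A = -33 - 55 = -88)
J = -31/114 (J = ((2 - 18) + 47)/(-114) = (-16 + 47)*(-1/114) = 31*(-1/114) = -31/114 ≈ -0.27193)
J*A + T = -31/114*(-88) + 78 = 1364/57 + 78 = 5810/57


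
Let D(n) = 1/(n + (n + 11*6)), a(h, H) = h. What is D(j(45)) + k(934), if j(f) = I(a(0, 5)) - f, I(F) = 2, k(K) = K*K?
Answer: 17447119/20 ≈ 8.7236e+5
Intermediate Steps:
k(K) = K**2
j(f) = 2 - f
D(n) = 1/(66 + 2*n) (D(n) = 1/(n + (n + 66)) = 1/(n + (66 + n)) = 1/(66 + 2*n))
D(j(45)) + k(934) = 1/(2*(33 + (2 - 1*45))) + 934**2 = 1/(2*(33 + (2 - 45))) + 872356 = 1/(2*(33 - 43)) + 872356 = (1/2)/(-10) + 872356 = (1/2)*(-1/10) + 872356 = -1/20 + 872356 = 17447119/20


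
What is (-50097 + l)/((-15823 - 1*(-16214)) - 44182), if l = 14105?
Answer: 3272/3981 ≈ 0.82190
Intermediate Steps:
(-50097 + l)/((-15823 - 1*(-16214)) - 44182) = (-50097 + 14105)/((-15823 - 1*(-16214)) - 44182) = -35992/((-15823 + 16214) - 44182) = -35992/(391 - 44182) = -35992/(-43791) = -35992*(-1/43791) = 3272/3981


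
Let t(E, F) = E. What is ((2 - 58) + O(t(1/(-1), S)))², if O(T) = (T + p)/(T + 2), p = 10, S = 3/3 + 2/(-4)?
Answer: 2209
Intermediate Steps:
S = ½ (S = 3*(⅓) + 2*(-¼) = 1 - ½ = ½ ≈ 0.50000)
O(T) = (10 + T)/(2 + T) (O(T) = (T + 10)/(T + 2) = (10 + T)/(2 + T))
((2 - 58) + O(t(1/(-1), S)))² = ((2 - 58) + (10 + 1/(-1))/(2 + 1/(-1)))² = (-56 + (10 - 1)/(2 - 1))² = (-56 + 9/1)² = (-56 + 1*9)² = (-56 + 9)² = (-47)² = 2209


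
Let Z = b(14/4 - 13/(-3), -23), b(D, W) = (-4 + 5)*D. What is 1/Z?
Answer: 6/47 ≈ 0.12766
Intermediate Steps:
b(D, W) = D (b(D, W) = 1*D = D)
Z = 47/6 (Z = 14/4 - 13/(-3) = 14*(¼) - 13*(-⅓) = 7/2 + 13/3 = 47/6 ≈ 7.8333)
1/Z = 1/(47/6) = 6/47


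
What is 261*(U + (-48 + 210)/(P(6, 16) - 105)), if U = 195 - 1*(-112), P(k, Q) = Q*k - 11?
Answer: 780129/10 ≈ 78013.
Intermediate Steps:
P(k, Q) = -11 + Q*k
U = 307 (U = 195 + 112 = 307)
261*(U + (-48 + 210)/(P(6, 16) - 105)) = 261*(307 + (-48 + 210)/((-11 + 16*6) - 105)) = 261*(307 + 162/((-11 + 96) - 105)) = 261*(307 + 162/(85 - 105)) = 261*(307 + 162/(-20)) = 261*(307 + 162*(-1/20)) = 261*(307 - 81/10) = 261*(2989/10) = 780129/10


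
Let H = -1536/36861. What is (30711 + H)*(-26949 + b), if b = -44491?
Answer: -26957565734800/12287 ≈ -2.1940e+9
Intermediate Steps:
H = -512/12287 (H = -1536*1/36861 = -512/12287 ≈ -0.041670)
(30711 + H)*(-26949 + b) = (30711 - 512/12287)*(-26949 - 44491) = (377345545/12287)*(-71440) = -26957565734800/12287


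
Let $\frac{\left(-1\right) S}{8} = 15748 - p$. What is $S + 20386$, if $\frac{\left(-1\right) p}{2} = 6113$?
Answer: $-203406$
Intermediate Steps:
$p = -12226$ ($p = \left(-2\right) 6113 = -12226$)
$S = -223792$ ($S = - 8 \left(15748 - -12226\right) = - 8 \left(15748 + 12226\right) = \left(-8\right) 27974 = -223792$)
$S + 20386 = -223792 + 20386 = -203406$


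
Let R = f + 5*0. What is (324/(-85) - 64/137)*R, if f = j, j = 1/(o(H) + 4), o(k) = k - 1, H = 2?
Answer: -49828/58225 ≈ -0.85578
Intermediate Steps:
o(k) = -1 + k
j = ⅕ (j = 1/((-1 + 2) + 4) = 1/(1 + 4) = 1/5 = ⅕ ≈ 0.20000)
f = ⅕ ≈ 0.20000
R = ⅕ (R = ⅕ + 5*0 = ⅕ + 0 = ⅕ ≈ 0.20000)
(324/(-85) - 64/137)*R = (324/(-85) - 64/137)*(⅕) = (324*(-1/85) - 64*1/137)*(⅕) = (-324/85 - 64/137)*(⅕) = -49828/11645*⅕ = -49828/58225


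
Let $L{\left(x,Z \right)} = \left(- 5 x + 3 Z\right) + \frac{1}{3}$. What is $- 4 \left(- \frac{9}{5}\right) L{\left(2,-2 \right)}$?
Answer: $- \frac{564}{5} \approx -112.8$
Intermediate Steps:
$L{\left(x,Z \right)} = \frac{1}{3} - 5 x + 3 Z$ ($L{\left(x,Z \right)} = \left(- 5 x + 3 Z\right) + \frac{1}{3} = \frac{1}{3} - 5 x + 3 Z$)
$- 4 \left(- \frac{9}{5}\right) L{\left(2,-2 \right)} = - 4 \left(- \frac{9}{5}\right) \left(\frac{1}{3} - 10 + 3 \left(-2\right)\right) = - 4 \left(\left(-9\right) \frac{1}{5}\right) \left(\frac{1}{3} - 10 - 6\right) = \left(-4\right) \left(- \frac{9}{5}\right) \left(- \frac{47}{3}\right) = \frac{36}{5} \left(- \frac{47}{3}\right) = - \frac{564}{5}$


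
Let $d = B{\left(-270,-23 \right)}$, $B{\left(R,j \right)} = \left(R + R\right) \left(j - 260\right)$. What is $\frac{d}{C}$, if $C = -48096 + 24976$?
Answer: $- \frac{7641}{1156} \approx -6.6099$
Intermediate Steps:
$C = -23120$
$B{\left(R,j \right)} = 2 R \left(-260 + j\right)$
$d = 152820$ ($d = 2 \left(-270\right) \left(-260 - 23\right) = 2 \left(-270\right) \left(-283\right) = 152820$)
$\frac{d}{C} = \frac{152820}{-23120} = 152820 \left(- \frac{1}{23120}\right) = - \frac{7641}{1156}$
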